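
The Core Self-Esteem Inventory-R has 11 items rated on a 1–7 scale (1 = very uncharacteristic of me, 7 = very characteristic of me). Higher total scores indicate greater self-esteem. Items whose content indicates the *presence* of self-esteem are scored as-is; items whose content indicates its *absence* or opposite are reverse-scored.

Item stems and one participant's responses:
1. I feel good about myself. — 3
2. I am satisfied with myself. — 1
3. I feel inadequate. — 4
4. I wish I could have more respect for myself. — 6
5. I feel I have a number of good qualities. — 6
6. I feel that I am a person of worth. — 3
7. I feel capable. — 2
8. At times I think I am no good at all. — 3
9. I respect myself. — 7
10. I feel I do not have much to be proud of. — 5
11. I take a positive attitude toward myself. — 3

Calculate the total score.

39

Items 3, 4, 8, 10 describe the absence/opposite of self-esteem → reverse-score.
reverse-coded value = 8 − response.
  item 1: 3
  item 2: 1
  item 3: 8 − 4 = 4
  item 4: 8 − 6 = 2
  item 5: 6
  item 6: 3
  item 7: 2
  item 8: 8 − 3 = 5
  item 9: 7
  item 10: 8 − 5 = 3
  item 11: 3
Total = 3 + 1 + 4 + 2 + 6 + 3 + 2 + 5 + 7 + 3 + 3 = 39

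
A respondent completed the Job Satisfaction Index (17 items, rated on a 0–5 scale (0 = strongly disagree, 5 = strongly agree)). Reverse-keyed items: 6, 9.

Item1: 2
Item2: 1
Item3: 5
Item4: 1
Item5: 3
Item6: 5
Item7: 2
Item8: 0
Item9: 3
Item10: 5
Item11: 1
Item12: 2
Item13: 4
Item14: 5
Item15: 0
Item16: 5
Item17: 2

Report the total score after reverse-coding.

Raw sum = 46. Reverse-keyed items: 6, 9; their raw sum = 8.
Each reversal replaces raw with 5 − raw, changing the total by 5 − 2·raw per item.
Total = 46 + 2·5 − 2·8 = 46 + 10 − 16 = 40

40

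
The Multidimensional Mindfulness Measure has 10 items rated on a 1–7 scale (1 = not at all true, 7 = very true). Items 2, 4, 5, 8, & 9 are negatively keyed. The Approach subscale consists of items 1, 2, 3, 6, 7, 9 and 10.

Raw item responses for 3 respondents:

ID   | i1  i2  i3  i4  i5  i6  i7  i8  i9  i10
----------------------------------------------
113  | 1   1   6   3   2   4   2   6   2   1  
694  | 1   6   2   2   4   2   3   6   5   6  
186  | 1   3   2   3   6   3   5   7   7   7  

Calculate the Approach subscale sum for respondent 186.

Respondent 186 raw: 1, 3, 2, 3, 6, 3, 5, 7, 7, 7.
Approach items: 1, 2, 3, 6, 7, 9, 10.
Reverse-coded (reversed = (1+7) − raw = 8 − raw):
  item 1: 1
  item 2: 8 − 3 = 5
  item 3: 2
  item 6: 3
  item 7: 5
  item 9: 8 − 7 = 1
  item 10: 7
Sum = 1 + 5 + 2 + 3 + 5 + 1 + 7 = 24

24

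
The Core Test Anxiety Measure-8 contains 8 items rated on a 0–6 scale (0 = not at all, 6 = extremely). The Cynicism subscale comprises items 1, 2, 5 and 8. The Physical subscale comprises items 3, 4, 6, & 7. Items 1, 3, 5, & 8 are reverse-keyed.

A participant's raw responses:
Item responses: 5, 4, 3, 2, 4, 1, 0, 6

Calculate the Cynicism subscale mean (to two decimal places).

1.75

Cynicism items: 1, 2, 5, 8.
Of these, items 1, 5, & 8 are reverse-keyed; reverse-coded value = 6 − response.
  item 1: 6 − 5 = 1
  item 2: 4
  item 5: 6 − 4 = 2
  item 8: 6 − 6 = 0
Sum = 1 + 4 + 2 + 0 = 7
Mean = 7 / 4 = 1.75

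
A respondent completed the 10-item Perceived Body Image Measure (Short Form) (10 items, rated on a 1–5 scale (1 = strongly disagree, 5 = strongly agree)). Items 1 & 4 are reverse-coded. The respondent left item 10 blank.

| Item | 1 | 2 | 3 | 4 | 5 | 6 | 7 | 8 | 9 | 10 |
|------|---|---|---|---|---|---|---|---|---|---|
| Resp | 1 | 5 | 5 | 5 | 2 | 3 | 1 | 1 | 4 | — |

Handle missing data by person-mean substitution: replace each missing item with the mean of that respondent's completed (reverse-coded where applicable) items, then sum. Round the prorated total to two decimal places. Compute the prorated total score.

30.00

Reverse-coded (reverse-coded value = 6 − response):
  item 1: 6 − 1 = 5
  item 4: 6 − 5 = 1
Completed scored items (9 of 10): 5, 5, 5, 1, 2, 3, 1, 1, 4; sum = 27.
Person mean = 27 / 9 ≈ 3.0000
Prorated total = (27 / 9) × 10 = 30.00 (to 2 dp)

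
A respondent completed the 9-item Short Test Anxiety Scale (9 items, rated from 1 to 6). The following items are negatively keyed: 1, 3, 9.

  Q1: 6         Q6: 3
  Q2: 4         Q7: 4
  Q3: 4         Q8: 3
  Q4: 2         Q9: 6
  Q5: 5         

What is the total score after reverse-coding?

Raw sum = 37. Negatively keyed items: 1, 3, 9; their raw sum = 16.
Each reversal replaces raw with 7 − raw, changing the total by 7 − 2·raw per item.
Total = 37 + 3·7 − 2·16 = 37 + 21 − 32 = 26

26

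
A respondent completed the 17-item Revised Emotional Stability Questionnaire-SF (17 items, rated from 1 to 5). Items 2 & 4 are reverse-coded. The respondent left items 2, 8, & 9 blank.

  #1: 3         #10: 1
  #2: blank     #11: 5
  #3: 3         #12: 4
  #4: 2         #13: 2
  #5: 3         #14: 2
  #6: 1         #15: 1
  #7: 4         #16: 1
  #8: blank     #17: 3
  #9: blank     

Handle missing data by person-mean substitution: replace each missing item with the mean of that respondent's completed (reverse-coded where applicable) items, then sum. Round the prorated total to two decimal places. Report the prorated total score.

Reverse-coded (reversed = (1+5) − raw = 6 − raw):
  item 4: 6 − 2 = 4
Completed scored items (14 of 17): 3, 3, 4, 3, 1, 4, 1, 5, 4, 2, 2, 1, 1, 3; sum = 37.
Person mean = 37 / 14 ≈ 2.6429
Prorated total = (37 / 14) × 17 = 44.93 (to 2 dp)

44.93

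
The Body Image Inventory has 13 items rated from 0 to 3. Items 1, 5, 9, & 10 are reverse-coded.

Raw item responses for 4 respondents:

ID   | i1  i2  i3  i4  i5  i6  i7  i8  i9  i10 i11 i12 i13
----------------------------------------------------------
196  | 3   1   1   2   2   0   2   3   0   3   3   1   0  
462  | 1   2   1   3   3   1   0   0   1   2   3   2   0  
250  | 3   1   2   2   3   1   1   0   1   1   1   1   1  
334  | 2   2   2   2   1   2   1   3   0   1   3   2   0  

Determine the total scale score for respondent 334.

Respondent 334 raw: 2, 2, 2, 2, 1, 2, 1, 3, 0, 1, 3, 2, 0.
Reverse-coded (on a 0–3 scale, reversed = 3 − raw):
  item 1: 3 − 2 = 1
  item 2: 2
  item 3: 2
  item 4: 2
  item 5: 3 − 1 = 2
  item 6: 2
  item 7: 1
  item 8: 3
  item 9: 3 − 0 = 3
  item 10: 3 − 1 = 2
  item 11: 3
  item 12: 2
  item 13: 0
Sum = 1 + 2 + 2 + 2 + 2 + 2 + 1 + 3 + 3 + 2 + 3 + 2 + 0 = 25

25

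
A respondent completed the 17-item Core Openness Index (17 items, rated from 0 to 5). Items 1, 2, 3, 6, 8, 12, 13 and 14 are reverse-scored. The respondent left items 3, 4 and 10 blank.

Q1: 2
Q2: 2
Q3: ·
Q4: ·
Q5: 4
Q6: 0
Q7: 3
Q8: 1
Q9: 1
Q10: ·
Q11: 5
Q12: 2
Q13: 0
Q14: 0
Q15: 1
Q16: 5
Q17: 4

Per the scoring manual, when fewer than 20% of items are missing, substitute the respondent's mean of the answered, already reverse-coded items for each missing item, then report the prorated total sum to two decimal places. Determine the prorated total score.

Reverse-coded (reversed = (0+5) − raw = 5 − raw):
  item 1: 5 − 2 = 3
  item 2: 5 − 2 = 3
  item 6: 5 − 0 = 5
  item 8: 5 − 1 = 4
  item 12: 5 − 2 = 3
  item 13: 5 − 0 = 5
  item 14: 5 − 0 = 5
Completed scored items (14 of 17): 3, 3, 4, 5, 3, 4, 1, 5, 3, 5, 5, 1, 5, 4; sum = 51.
Person mean = 51 / 14 ≈ 3.6429
Prorated total = (51 / 14) × 17 = 61.93 (to 2 dp)

61.93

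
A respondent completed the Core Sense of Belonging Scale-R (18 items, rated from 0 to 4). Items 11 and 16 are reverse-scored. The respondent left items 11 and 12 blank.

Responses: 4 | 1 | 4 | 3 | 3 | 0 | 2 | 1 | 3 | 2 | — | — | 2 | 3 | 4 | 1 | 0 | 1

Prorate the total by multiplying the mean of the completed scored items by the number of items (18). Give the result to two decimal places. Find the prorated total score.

40.50

Reverse-coded (reverse-coded value = 4 − response):
  item 16: 4 − 1 = 3
Completed scored items (16 of 18): 4, 1, 4, 3, 3, 0, 2, 1, 3, 2, 2, 3, 4, 3, 0, 1; sum = 36.
Person mean = 36 / 16 ≈ 2.2500
Prorated total = (36 / 16) × 18 = 40.50 (to 2 dp)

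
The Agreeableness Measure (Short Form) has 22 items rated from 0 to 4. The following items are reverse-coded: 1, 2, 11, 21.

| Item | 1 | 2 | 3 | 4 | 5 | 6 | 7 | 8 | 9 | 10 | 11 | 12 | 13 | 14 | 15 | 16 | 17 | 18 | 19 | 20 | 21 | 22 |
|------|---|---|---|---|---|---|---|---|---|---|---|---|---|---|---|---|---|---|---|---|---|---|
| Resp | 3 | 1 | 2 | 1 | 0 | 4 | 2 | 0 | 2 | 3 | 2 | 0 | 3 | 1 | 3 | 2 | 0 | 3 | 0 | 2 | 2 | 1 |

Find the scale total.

Apply reverse scoring (on a 0–4 scale, reversed = 4 − raw):
  item 1: 4 − 3 = 1
  item 2: 4 − 1 = 3
  item 11: 4 − 2 = 2
  item 21: 4 − 2 = 2
After reverse-coding: 1, 3, 2, 1, 0, 4, 2, 0, 2, 3, 2, 0, 3, 1, 3, 2, 0, 3, 0, 2, 2, 1
Total = 1 + 3 + 2 + 1 + 0 + 4 + 2 + 0 + 2 + 3 + 2 + 0 + 3 + 1 + 3 + 2 + 0 + 3 + 0 + 2 + 2 + 1 = 37

37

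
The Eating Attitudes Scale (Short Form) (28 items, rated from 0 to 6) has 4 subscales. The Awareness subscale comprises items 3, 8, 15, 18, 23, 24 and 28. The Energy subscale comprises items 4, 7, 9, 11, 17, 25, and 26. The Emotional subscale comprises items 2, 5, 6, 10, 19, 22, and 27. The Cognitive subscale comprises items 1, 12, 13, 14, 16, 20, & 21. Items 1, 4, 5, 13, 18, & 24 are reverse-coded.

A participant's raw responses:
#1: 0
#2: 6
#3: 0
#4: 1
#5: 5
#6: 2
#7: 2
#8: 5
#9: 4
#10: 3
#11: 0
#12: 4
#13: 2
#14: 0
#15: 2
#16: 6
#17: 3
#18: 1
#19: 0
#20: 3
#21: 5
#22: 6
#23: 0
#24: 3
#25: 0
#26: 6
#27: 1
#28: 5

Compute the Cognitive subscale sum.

Cognitive items: 1, 12, 13, 14, 16, 20, 21.
Of these, items 1 & 13 are reverse-coded; reverse-coded value = 6 − response.
  item 1: 6 − 0 = 6
  item 12: 4
  item 13: 6 − 2 = 4
  item 14: 0
  item 16: 6
  item 20: 3
  item 21: 5
Sum = 6 + 4 + 4 + 0 + 6 + 3 + 5 = 28

28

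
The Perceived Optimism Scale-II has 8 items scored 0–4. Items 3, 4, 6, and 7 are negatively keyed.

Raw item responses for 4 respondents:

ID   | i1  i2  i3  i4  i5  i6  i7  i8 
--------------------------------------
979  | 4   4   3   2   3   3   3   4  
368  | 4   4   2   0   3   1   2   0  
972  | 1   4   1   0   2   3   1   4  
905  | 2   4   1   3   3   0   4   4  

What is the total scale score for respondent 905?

Respondent 905 raw: 2, 4, 1, 3, 3, 0, 4, 4.
Reverse-coded (reverse-coded value = 4 − response):
  item 1: 2
  item 2: 4
  item 3: 4 − 1 = 3
  item 4: 4 − 3 = 1
  item 5: 3
  item 6: 4 − 0 = 4
  item 7: 4 − 4 = 0
  item 8: 4
Sum = 2 + 4 + 3 + 1 + 3 + 4 + 0 + 4 = 21

21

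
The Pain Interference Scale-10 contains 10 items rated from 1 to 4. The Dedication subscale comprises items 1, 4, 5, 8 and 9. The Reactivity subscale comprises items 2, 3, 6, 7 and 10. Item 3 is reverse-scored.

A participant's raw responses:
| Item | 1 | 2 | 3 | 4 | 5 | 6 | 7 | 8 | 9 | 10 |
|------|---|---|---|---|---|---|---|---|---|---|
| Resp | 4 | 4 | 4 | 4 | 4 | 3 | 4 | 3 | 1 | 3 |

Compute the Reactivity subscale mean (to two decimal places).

Reactivity items: 2, 3, 6, 7, 10.
Of these, item 3 is reverse-scored; on a 1–4 scale, reversed = 5 − raw.
  item 2: 4
  item 3: 5 − 4 = 1
  item 6: 3
  item 7: 4
  item 10: 3
Sum = 4 + 1 + 3 + 4 + 3 = 15
Mean = 15 / 5 = 3.00

3.00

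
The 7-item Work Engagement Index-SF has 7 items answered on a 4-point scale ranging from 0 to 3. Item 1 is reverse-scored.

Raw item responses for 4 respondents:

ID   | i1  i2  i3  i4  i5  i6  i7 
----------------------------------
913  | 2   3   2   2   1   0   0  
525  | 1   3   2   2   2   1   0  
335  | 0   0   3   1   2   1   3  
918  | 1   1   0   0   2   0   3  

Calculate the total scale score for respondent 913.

Respondent 913 raw: 2, 3, 2, 2, 1, 0, 0.
Reverse-coded (on a 0–3 scale, reversed = 3 − raw):
  item 1: 3 − 2 = 1
  item 2: 3
  item 3: 2
  item 4: 2
  item 5: 1
  item 6: 0
  item 7: 0
Sum = 1 + 3 + 2 + 2 + 1 + 0 + 0 = 9

9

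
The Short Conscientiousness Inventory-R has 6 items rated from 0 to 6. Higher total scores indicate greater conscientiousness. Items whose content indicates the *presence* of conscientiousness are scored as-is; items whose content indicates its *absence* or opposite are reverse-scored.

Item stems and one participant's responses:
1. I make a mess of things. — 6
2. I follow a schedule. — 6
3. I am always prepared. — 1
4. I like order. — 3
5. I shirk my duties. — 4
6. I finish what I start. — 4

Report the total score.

Items 1, 5 describe the absence/opposite of conscientiousness → reverse-score.
reversed = (0+6) − raw = 6 − raw.
  item 1: 6 − 6 = 0
  item 2: 6
  item 3: 1
  item 4: 3
  item 5: 6 − 4 = 2
  item 6: 4
Total = 0 + 6 + 1 + 3 + 2 + 4 = 16

16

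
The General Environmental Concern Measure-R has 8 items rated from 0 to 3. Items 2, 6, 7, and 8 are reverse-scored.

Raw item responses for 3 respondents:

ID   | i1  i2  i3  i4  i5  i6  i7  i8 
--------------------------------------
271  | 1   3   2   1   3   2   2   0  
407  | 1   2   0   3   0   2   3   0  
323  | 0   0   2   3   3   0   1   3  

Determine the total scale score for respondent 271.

12

Respondent 271 raw: 1, 3, 2, 1, 3, 2, 2, 0.
Reverse-coded (on a 0–3 scale, reversed = 3 − raw):
  item 1: 1
  item 2: 3 − 3 = 0
  item 3: 2
  item 4: 1
  item 5: 3
  item 6: 3 − 2 = 1
  item 7: 3 − 2 = 1
  item 8: 3 − 0 = 3
Sum = 1 + 0 + 2 + 1 + 3 + 1 + 1 + 3 = 12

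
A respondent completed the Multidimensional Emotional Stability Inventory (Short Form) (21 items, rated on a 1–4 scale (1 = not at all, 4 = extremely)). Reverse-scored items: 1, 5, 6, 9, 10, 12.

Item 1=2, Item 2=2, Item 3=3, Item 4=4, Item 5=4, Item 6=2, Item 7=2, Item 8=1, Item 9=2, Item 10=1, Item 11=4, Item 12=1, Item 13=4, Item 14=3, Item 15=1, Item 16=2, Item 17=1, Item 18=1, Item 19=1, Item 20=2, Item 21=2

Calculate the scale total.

Reverse-coded items (on a 1–4 scale, reversed = 5 − raw):
  item 1: 5 − 2 = 3
  item 5: 5 − 4 = 1
  item 6: 5 − 2 = 3
  item 9: 5 − 2 = 3
  item 10: 5 − 1 = 4
  item 12: 5 − 1 = 4
Scored items: 3, 2, 3, 4, 1, 3, 2, 1, 3, 4, 4, 4, 4, 3, 1, 2, 1, 1, 1, 2, 2
Total = 3 + 2 + 3 + 4 + 1 + 3 + 2 + 1 + 3 + 4 + 4 + 4 + 4 + 3 + 1 + 2 + 1 + 1 + 1 + 2 + 2 = 51

51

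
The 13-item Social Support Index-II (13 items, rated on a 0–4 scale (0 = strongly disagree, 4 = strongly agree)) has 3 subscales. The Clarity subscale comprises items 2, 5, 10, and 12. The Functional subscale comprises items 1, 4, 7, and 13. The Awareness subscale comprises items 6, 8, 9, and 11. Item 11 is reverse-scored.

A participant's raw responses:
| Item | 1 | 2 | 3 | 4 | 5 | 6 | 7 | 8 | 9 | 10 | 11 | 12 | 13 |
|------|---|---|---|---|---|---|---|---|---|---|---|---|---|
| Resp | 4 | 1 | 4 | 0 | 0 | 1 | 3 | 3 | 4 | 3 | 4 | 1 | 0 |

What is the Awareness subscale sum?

Awareness items: 6, 8, 9, 11.
Of these, item 11 is reverse-scored; on a 0–4 scale, reversed = 4 − raw.
  item 6: 1
  item 8: 3
  item 9: 4
  item 11: 4 − 4 = 0
Sum = 1 + 3 + 4 + 0 = 8

8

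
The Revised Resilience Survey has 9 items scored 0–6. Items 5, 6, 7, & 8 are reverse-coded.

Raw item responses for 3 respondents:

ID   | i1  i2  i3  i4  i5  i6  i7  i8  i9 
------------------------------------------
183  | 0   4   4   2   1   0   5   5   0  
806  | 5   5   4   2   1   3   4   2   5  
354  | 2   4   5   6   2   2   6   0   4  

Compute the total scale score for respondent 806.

Respondent 806 raw: 5, 5, 4, 2, 1, 3, 4, 2, 5.
Reverse-coded (on a 0–6 scale, reversed = 6 − raw):
  item 1: 5
  item 2: 5
  item 3: 4
  item 4: 2
  item 5: 6 − 1 = 5
  item 6: 6 − 3 = 3
  item 7: 6 − 4 = 2
  item 8: 6 − 2 = 4
  item 9: 5
Sum = 5 + 5 + 4 + 2 + 5 + 3 + 2 + 4 + 5 = 35

35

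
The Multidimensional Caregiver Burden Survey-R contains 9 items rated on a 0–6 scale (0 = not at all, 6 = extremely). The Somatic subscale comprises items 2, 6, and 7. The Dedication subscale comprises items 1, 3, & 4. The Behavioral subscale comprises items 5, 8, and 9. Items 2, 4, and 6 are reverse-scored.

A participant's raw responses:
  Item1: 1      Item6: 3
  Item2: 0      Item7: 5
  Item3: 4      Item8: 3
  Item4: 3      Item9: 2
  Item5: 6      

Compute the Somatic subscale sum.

14

Somatic items: 2, 6, 7.
Of these, items 2 & 6 are reverse-scored; reverse-coded value = 6 − response.
  item 2: 6 − 0 = 6
  item 6: 6 − 3 = 3
  item 7: 5
Sum = 6 + 3 + 5 = 14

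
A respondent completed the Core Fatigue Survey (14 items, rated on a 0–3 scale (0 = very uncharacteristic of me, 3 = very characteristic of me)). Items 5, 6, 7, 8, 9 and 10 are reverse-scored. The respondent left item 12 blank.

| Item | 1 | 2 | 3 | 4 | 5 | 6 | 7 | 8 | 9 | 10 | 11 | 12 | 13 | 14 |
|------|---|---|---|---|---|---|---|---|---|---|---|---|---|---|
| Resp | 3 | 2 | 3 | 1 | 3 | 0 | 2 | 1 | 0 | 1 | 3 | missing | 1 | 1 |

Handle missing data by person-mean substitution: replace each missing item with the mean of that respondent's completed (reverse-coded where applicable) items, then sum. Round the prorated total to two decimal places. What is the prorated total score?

Reverse-coded (reverse-coded value = 3 − response):
  item 5: 3 − 3 = 0
  item 6: 3 − 0 = 3
  item 7: 3 − 2 = 1
  item 8: 3 − 1 = 2
  item 9: 3 − 0 = 3
  item 10: 3 − 1 = 2
Completed scored items (13 of 14): 3, 2, 3, 1, 0, 3, 1, 2, 3, 2, 3, 1, 1; sum = 25.
Person mean = 25 / 13 ≈ 1.9231
Prorated total = (25 / 13) × 14 = 26.92 (to 2 dp)

26.92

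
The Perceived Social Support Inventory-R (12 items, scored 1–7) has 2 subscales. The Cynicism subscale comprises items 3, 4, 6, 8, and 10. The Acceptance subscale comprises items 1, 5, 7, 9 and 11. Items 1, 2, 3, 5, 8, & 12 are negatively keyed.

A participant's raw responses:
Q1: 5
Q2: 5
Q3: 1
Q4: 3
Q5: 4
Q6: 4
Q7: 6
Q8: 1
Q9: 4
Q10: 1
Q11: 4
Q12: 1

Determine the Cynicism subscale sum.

22

Cynicism items: 3, 4, 6, 8, 10.
Of these, items 3 & 8 are negatively keyed; on a 1–7 scale, reversed = 8 − raw.
  item 3: 8 − 1 = 7
  item 4: 3
  item 6: 4
  item 8: 8 − 1 = 7
  item 10: 1
Sum = 7 + 3 + 4 + 7 + 1 = 22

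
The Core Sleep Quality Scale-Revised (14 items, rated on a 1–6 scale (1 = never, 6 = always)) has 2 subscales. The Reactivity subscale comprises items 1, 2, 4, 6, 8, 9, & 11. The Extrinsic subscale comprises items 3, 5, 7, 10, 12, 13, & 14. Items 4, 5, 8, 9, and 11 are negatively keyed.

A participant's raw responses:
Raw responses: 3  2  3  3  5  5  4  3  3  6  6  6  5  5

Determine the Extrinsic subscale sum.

31

Extrinsic items: 3, 5, 7, 10, 12, 13, 14.
Of these, item 5 is negatively keyed; reversed = (1+6) − raw = 7 − raw.
  item 3: 3
  item 5: 7 − 5 = 2
  item 7: 4
  item 10: 6
  item 12: 6
  item 13: 5
  item 14: 5
Sum = 3 + 2 + 4 + 6 + 6 + 5 + 5 = 31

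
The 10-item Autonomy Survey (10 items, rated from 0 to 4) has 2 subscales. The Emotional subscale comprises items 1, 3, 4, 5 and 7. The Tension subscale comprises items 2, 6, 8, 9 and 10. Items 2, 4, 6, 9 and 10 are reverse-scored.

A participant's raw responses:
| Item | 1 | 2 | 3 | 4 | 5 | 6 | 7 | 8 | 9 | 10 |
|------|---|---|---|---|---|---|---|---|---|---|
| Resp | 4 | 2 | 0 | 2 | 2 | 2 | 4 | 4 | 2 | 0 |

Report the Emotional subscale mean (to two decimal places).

Emotional items: 1, 3, 4, 5, 7.
Of these, item 4 is reverse-scored; reverse-coded value = 4 − response.
  item 1: 4
  item 3: 0
  item 4: 4 − 2 = 2
  item 5: 2
  item 7: 4
Sum = 4 + 0 + 2 + 2 + 4 = 12
Mean = 12 / 5 = 2.40

2.40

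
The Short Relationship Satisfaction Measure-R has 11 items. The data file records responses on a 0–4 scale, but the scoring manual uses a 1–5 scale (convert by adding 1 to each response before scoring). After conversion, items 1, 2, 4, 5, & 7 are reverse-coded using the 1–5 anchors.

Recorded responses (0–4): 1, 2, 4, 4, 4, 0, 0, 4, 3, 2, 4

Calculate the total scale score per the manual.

Convert to 1–5: 2, 3, 5, 5, 5, 1, 1, 5, 4, 3, 5
Reverse-coded (reverse-coded value = 6 − response):
  item 1: 6 − 2 = 4
  item 2: 6 − 3 = 3
  item 4: 6 − 5 = 1
  item 5: 6 − 5 = 1
  item 7: 6 − 1 = 5
Scored: 4, 3, 5, 1, 1, 1, 5, 5, 4, 3, 5
Total = 37

37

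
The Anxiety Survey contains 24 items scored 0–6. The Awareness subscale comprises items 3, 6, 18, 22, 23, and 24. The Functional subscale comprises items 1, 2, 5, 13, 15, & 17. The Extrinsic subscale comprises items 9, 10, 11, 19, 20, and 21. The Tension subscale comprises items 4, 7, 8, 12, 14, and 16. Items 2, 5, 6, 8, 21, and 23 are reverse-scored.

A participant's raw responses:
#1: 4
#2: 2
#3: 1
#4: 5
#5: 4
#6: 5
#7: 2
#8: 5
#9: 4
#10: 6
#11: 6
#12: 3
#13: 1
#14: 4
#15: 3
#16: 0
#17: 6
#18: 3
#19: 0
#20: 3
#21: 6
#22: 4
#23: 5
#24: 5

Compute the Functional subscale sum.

20

Functional items: 1, 2, 5, 13, 15, 17.
Of these, items 2 and 5 are reverse-scored; reversed = (0+6) − raw = 6 − raw.
  item 1: 4
  item 2: 6 − 2 = 4
  item 5: 6 − 4 = 2
  item 13: 1
  item 15: 3
  item 17: 6
Sum = 4 + 4 + 2 + 1 + 3 + 6 = 20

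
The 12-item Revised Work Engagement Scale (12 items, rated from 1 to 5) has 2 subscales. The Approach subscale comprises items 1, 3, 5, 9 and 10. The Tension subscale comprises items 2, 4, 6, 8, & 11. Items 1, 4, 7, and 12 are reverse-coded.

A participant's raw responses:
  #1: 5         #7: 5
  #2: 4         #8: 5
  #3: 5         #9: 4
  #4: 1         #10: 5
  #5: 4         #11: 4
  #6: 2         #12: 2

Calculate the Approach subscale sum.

19

Approach items: 1, 3, 5, 9, 10.
Of these, item 1 is reverse-coded; reverse-coded value = 6 − response.
  item 1: 6 − 5 = 1
  item 3: 5
  item 5: 4
  item 9: 4
  item 10: 5
Sum = 1 + 5 + 4 + 4 + 5 = 19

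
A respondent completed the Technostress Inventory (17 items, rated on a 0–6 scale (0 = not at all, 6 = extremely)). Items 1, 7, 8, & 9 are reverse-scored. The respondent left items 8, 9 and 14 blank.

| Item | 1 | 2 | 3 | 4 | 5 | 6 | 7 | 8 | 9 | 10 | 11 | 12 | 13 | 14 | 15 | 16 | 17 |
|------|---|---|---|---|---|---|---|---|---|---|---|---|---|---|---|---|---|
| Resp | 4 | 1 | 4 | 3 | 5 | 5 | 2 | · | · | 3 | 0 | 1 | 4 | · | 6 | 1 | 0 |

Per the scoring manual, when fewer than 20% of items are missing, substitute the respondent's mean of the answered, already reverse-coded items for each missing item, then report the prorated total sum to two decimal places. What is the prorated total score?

Reverse-coded (reverse-coded value = 6 − response):
  item 1: 6 − 4 = 2
  item 7: 6 − 2 = 4
Completed scored items (14 of 17): 2, 1, 4, 3, 5, 5, 4, 3, 0, 1, 4, 6, 1, 0; sum = 39.
Person mean = 39 / 14 ≈ 2.7857
Prorated total = (39 / 14) × 17 = 47.36 (to 2 dp)

47.36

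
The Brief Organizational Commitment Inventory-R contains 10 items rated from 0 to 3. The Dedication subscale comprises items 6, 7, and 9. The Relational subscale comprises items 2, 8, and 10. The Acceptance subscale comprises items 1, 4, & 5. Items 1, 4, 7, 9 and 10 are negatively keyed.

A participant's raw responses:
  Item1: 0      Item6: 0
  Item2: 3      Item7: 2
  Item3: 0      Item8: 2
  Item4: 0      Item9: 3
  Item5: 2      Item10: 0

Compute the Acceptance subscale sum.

Acceptance items: 1, 4, 5.
Of these, items 1 and 4 are negatively keyed; reversed = (0+3) − raw = 3 − raw.
  item 1: 3 − 0 = 3
  item 4: 3 − 0 = 3
  item 5: 2
Sum = 3 + 3 + 2 = 8

8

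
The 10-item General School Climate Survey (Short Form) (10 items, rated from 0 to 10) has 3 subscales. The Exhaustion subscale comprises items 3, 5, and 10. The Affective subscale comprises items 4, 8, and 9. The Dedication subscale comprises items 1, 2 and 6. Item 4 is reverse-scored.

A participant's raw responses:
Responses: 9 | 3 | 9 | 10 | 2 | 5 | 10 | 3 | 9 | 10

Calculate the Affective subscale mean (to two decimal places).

Affective items: 4, 8, 9.
Of these, item 4 is reverse-scored; reverse-coded value = 10 − response.
  item 4: 10 − 10 = 0
  item 8: 3
  item 9: 9
Sum = 0 + 3 + 9 = 12
Mean = 12 / 3 = 4.00

4.00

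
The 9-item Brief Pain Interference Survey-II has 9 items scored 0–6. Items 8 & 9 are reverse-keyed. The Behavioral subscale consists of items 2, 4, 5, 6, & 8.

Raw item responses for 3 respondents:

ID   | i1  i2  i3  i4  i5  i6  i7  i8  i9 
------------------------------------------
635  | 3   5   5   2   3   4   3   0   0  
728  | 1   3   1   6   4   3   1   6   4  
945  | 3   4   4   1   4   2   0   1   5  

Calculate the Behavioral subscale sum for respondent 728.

16

Respondent 728 raw: 1, 3, 1, 6, 4, 3, 1, 6, 4.
Behavioral items: 2, 4, 5, 6, 8.
Reverse-coded (reverse-coded value = 6 − response):
  item 2: 3
  item 4: 6
  item 5: 4
  item 6: 3
  item 8: 6 − 6 = 0
Sum = 3 + 6 + 4 + 3 + 0 = 16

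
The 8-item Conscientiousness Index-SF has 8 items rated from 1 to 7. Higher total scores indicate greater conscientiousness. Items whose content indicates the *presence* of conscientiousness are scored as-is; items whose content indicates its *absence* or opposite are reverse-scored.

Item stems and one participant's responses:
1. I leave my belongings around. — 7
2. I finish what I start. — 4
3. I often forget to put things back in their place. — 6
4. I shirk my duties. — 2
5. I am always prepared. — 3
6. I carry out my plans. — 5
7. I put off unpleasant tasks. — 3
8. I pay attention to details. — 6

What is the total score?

Items 1, 3, 4, 7 describe the absence/opposite of conscientiousness → reverse-score.
reversed = (1+7) − raw = 8 − raw.
  item 1: 8 − 7 = 1
  item 2: 4
  item 3: 8 − 6 = 2
  item 4: 8 − 2 = 6
  item 5: 3
  item 6: 5
  item 7: 8 − 3 = 5
  item 8: 6
Total = 1 + 4 + 2 + 6 + 3 + 5 + 5 + 6 = 32

32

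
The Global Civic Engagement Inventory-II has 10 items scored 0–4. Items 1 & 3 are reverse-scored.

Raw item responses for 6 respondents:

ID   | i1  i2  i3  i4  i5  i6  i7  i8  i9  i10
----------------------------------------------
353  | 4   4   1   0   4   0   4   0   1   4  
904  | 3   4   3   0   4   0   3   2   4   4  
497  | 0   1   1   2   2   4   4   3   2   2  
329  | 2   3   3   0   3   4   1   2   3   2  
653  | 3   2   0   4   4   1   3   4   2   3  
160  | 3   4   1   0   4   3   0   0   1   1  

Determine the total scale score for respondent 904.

Respondent 904 raw: 3, 4, 3, 0, 4, 0, 3, 2, 4, 4.
Reverse-coded (reverse-coded value = 4 − response):
  item 1: 4 − 3 = 1
  item 2: 4
  item 3: 4 − 3 = 1
  item 4: 0
  item 5: 4
  item 6: 0
  item 7: 3
  item 8: 2
  item 9: 4
  item 10: 4
Sum = 1 + 4 + 1 + 0 + 4 + 0 + 3 + 2 + 4 + 4 = 23

23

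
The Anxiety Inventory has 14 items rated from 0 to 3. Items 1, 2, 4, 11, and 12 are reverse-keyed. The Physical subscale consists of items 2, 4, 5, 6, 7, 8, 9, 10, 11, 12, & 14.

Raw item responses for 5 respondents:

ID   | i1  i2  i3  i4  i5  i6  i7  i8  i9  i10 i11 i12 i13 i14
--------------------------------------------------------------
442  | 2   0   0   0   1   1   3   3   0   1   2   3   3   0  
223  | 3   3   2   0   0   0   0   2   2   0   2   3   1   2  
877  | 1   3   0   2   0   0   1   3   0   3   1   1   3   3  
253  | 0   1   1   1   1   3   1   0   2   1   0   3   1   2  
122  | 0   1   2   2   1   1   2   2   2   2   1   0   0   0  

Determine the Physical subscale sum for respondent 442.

16

Respondent 442 raw: 2, 0, 0, 0, 1, 1, 3, 3, 0, 1, 2, 3, 3, 0.
Physical items: 2, 4, 5, 6, 7, 8, 9, 10, 11, 12, 14.
Reverse-coded (reversed = (0+3) − raw = 3 − raw):
  item 2: 3 − 0 = 3
  item 4: 3 − 0 = 3
  item 5: 1
  item 6: 1
  item 7: 3
  item 8: 3
  item 9: 0
  item 10: 1
  item 11: 3 − 2 = 1
  item 12: 3 − 3 = 0
  item 14: 0
Sum = 3 + 3 + 1 + 1 + 3 + 3 + 0 + 1 + 1 + 0 + 0 = 16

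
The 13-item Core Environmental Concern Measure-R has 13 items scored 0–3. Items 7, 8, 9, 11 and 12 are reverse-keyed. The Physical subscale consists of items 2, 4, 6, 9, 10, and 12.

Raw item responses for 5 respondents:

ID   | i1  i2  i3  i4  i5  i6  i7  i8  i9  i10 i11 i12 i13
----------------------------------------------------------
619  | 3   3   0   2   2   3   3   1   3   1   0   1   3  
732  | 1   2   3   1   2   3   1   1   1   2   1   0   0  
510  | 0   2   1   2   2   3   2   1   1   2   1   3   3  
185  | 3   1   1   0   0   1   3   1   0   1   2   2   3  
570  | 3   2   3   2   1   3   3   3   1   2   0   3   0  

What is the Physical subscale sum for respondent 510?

Respondent 510 raw: 0, 2, 1, 2, 2, 3, 2, 1, 1, 2, 1, 3, 3.
Physical items: 2, 4, 6, 9, 10, 12.
Reverse-coded (on a 0–3 scale, reversed = 3 − raw):
  item 2: 2
  item 4: 2
  item 6: 3
  item 9: 3 − 1 = 2
  item 10: 2
  item 12: 3 − 3 = 0
Sum = 2 + 2 + 3 + 2 + 2 + 0 = 11

11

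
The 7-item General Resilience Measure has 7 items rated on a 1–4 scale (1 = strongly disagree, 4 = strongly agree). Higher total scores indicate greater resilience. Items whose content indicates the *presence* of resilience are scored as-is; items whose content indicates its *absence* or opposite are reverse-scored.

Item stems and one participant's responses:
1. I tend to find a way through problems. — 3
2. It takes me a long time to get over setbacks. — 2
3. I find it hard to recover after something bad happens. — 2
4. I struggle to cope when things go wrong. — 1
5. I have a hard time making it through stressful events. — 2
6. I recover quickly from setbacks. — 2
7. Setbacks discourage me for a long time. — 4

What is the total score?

19

Items 2, 3, 4, 5, 7 describe the absence/opposite of resilience → reverse-score.
on a 1–4 scale, reversed = 5 − raw.
  item 1: 3
  item 2: 5 − 2 = 3
  item 3: 5 − 2 = 3
  item 4: 5 − 1 = 4
  item 5: 5 − 2 = 3
  item 6: 2
  item 7: 5 − 4 = 1
Total = 3 + 3 + 3 + 4 + 3 + 2 + 1 = 19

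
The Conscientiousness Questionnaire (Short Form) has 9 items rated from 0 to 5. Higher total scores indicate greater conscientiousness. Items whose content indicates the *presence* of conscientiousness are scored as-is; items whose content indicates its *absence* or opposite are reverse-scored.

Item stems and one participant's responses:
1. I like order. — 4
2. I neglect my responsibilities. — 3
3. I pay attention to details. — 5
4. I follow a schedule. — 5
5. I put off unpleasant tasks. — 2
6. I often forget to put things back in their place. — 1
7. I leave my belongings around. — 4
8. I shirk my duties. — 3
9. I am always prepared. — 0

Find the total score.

26

Items 2, 5, 6, 7, 8 describe the absence/opposite of conscientiousness → reverse-score.
on a 0–5 scale, reversed = 5 − raw.
  item 1: 4
  item 2: 5 − 3 = 2
  item 3: 5
  item 4: 5
  item 5: 5 − 2 = 3
  item 6: 5 − 1 = 4
  item 7: 5 − 4 = 1
  item 8: 5 − 3 = 2
  item 9: 0
Total = 4 + 2 + 5 + 5 + 3 + 4 + 1 + 2 + 0 = 26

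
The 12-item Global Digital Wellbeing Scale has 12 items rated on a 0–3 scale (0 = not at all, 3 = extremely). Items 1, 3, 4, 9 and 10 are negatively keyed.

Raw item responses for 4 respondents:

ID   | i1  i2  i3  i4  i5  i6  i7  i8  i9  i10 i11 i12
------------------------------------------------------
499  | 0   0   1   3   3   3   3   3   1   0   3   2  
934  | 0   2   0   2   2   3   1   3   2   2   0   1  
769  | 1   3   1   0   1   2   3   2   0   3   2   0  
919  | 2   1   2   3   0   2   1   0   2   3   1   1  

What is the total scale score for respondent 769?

Respondent 769 raw: 1, 3, 1, 0, 1, 2, 3, 2, 0, 3, 2, 0.
Reverse-coded (on a 0–3 scale, reversed = 3 − raw):
  item 1: 3 − 1 = 2
  item 2: 3
  item 3: 3 − 1 = 2
  item 4: 3 − 0 = 3
  item 5: 1
  item 6: 2
  item 7: 3
  item 8: 2
  item 9: 3 − 0 = 3
  item 10: 3 − 3 = 0
  item 11: 2
  item 12: 0
Sum = 2 + 3 + 2 + 3 + 1 + 2 + 3 + 2 + 3 + 0 + 2 + 0 = 23

23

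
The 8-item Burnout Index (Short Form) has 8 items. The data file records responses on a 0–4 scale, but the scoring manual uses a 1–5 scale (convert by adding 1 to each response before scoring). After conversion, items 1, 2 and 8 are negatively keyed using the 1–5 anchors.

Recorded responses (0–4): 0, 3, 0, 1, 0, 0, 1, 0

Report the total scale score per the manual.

Convert to 1–5: 1, 4, 1, 2, 1, 1, 2, 1
Reverse-coded (reverse-coded value = 6 − response):
  item 1: 6 − 1 = 5
  item 2: 6 − 4 = 2
  item 8: 6 − 1 = 5
Scored: 5, 2, 1, 2, 1, 1, 2, 5
Total = 19

19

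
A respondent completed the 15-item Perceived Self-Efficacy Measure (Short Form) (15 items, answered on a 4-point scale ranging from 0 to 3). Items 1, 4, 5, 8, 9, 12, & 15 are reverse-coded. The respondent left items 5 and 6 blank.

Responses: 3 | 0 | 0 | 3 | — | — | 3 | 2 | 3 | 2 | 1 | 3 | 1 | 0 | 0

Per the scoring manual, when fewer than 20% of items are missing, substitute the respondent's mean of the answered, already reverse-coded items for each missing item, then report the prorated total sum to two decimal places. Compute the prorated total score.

12.69

Reverse-coded (on a 0–3 scale, reversed = 3 − raw):
  item 1: 3 − 3 = 0
  item 4: 3 − 3 = 0
  item 8: 3 − 2 = 1
  item 9: 3 − 3 = 0
  item 12: 3 − 3 = 0
  item 15: 3 − 0 = 3
Completed scored items (13 of 15): 0, 0, 0, 0, 3, 1, 0, 2, 1, 0, 1, 0, 3; sum = 11.
Person mean = 11 / 13 ≈ 0.8462
Prorated total = (11 / 13) × 15 = 12.69 (to 2 dp)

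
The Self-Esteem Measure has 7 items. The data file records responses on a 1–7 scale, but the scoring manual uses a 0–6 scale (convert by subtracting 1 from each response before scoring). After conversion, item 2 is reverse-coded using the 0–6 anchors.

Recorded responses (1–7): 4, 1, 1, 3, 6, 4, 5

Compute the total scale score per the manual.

23

Convert to 0–6: 3, 0, 0, 2, 5, 3, 4
Reverse-coded (on a 0–6 scale, reversed = 6 − raw):
  item 2: 6 − 0 = 6
Scored: 3, 6, 0, 2, 5, 3, 4
Total = 23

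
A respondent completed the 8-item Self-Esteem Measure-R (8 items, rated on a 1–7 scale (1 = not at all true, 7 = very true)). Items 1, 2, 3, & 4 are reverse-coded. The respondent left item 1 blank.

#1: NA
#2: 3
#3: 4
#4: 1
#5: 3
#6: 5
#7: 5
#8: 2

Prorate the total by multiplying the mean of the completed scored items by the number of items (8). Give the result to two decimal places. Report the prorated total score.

35.43

Reverse-coded (reversed = (1+7) − raw = 8 − raw):
  item 2: 8 − 3 = 5
  item 3: 8 − 4 = 4
  item 4: 8 − 1 = 7
Completed scored items (7 of 8): 5, 4, 7, 3, 5, 5, 2; sum = 31.
Person mean = 31 / 7 ≈ 4.4286
Prorated total = (31 / 7) × 8 = 35.43 (to 2 dp)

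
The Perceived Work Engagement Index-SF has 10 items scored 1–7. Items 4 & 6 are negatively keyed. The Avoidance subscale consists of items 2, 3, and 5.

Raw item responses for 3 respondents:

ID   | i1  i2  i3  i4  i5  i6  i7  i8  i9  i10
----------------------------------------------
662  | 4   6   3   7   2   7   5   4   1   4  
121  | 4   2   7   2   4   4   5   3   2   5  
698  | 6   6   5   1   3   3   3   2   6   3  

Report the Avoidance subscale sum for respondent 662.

11

Respondent 662 raw: 4, 6, 3, 7, 2, 7, 5, 4, 1, 4.
Avoidance items: 2, 3, 5.
Reverse-coded (reverse-coded value = 8 − response):
  item 2: 6
  item 3: 3
  item 5: 2
Sum = 6 + 3 + 2 = 11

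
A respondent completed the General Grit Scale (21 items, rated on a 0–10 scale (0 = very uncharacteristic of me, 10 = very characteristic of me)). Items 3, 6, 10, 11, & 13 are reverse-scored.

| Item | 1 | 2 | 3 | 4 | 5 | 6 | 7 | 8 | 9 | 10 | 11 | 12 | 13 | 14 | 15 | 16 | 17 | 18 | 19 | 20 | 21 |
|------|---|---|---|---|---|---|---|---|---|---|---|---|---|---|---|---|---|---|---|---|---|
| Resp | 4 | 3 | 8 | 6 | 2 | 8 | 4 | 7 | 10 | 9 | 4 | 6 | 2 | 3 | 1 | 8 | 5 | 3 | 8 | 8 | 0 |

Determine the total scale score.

Raw sum = 109. Reverse-scored items: 3, 6, 10, 11, 13; their raw sum = 31.
Each reversal replaces raw with 10 − raw, changing the total by 10 − 2·raw per item.
Total = 109 + 5·10 − 2·31 = 109 + 50 − 62 = 97

97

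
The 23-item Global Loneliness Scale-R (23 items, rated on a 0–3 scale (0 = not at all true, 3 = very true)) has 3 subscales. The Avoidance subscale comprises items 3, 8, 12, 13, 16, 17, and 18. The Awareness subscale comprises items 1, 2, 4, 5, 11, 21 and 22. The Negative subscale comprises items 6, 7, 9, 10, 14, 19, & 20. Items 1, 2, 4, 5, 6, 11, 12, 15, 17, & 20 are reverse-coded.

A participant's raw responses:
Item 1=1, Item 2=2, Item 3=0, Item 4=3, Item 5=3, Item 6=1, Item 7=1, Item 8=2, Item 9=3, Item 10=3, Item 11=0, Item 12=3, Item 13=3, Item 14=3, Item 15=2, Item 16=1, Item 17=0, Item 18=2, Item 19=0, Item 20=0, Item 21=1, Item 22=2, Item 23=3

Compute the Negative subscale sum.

15

Negative items: 6, 7, 9, 10, 14, 19, 20.
Of these, items 6 & 20 are reverse-coded; on a 0–3 scale, reversed = 3 − raw.
  item 6: 3 − 1 = 2
  item 7: 1
  item 9: 3
  item 10: 3
  item 14: 3
  item 19: 0
  item 20: 3 − 0 = 3
Sum = 2 + 1 + 3 + 3 + 3 + 0 + 3 = 15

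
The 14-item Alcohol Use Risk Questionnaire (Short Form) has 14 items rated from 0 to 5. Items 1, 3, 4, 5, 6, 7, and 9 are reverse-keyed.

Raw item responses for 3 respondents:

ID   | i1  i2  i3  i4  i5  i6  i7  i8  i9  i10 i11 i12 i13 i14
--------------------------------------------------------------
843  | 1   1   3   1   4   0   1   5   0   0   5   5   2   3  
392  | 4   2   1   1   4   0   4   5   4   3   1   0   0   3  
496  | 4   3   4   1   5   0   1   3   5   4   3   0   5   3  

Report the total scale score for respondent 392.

31

Respondent 392 raw: 4, 2, 1, 1, 4, 0, 4, 5, 4, 3, 1, 0, 0, 3.
Reverse-coded (on a 0–5 scale, reversed = 5 − raw):
  item 1: 5 − 4 = 1
  item 2: 2
  item 3: 5 − 1 = 4
  item 4: 5 − 1 = 4
  item 5: 5 − 4 = 1
  item 6: 5 − 0 = 5
  item 7: 5 − 4 = 1
  item 8: 5
  item 9: 5 − 4 = 1
  item 10: 3
  item 11: 1
  item 12: 0
  item 13: 0
  item 14: 3
Sum = 1 + 2 + 4 + 4 + 1 + 5 + 1 + 5 + 1 + 3 + 1 + 0 + 0 + 3 = 31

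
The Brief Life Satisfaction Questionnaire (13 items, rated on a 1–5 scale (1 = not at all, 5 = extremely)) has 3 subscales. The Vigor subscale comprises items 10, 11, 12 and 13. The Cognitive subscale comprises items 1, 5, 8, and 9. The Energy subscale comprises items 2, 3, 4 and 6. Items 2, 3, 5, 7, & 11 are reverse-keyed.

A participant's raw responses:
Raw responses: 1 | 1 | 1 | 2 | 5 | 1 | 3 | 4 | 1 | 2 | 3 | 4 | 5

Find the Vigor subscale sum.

14

Vigor items: 10, 11, 12, 13.
Of these, item 11 is reverse-keyed; reverse-coded value = 6 − response.
  item 10: 2
  item 11: 6 − 3 = 3
  item 12: 4
  item 13: 5
Sum = 2 + 3 + 4 + 5 = 14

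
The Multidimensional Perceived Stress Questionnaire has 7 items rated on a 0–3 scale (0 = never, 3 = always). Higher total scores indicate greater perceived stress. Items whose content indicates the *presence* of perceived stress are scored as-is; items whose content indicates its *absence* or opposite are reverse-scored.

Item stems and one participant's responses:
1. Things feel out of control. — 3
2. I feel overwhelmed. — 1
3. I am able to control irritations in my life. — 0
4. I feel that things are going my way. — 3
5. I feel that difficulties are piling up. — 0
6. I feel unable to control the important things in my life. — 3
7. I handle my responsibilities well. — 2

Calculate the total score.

Items 3, 4, 7 describe the absence/opposite of perceived stress → reverse-score.
reverse-coded value = 3 − response.
  item 1: 3
  item 2: 1
  item 3: 3 − 0 = 3
  item 4: 3 − 3 = 0
  item 5: 0
  item 6: 3
  item 7: 3 − 2 = 1
Total = 3 + 1 + 3 + 0 + 0 + 3 + 1 = 11

11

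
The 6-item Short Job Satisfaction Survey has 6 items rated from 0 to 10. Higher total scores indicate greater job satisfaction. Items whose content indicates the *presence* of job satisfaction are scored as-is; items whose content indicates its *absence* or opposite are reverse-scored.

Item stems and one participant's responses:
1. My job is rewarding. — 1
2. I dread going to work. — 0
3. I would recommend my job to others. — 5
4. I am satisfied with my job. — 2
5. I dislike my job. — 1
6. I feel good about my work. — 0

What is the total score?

27

Items 2, 5 describe the absence/opposite of job satisfaction → reverse-score.
on a 0–10 scale, reversed = 10 − raw.
  item 1: 1
  item 2: 10 − 0 = 10
  item 3: 5
  item 4: 2
  item 5: 10 − 1 = 9
  item 6: 0
Total = 1 + 10 + 5 + 2 + 9 + 0 = 27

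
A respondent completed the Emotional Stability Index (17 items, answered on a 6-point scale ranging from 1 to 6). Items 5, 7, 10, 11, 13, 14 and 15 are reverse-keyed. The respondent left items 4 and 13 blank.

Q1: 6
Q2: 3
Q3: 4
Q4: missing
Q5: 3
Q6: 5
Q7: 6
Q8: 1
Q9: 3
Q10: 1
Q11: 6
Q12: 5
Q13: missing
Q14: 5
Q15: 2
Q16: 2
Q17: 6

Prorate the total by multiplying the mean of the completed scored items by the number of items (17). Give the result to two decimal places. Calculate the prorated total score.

61.20

Reverse-coded (reverse-coded value = 7 − response):
  item 5: 7 − 3 = 4
  item 7: 7 − 6 = 1
  item 10: 7 − 1 = 6
  item 11: 7 − 6 = 1
  item 14: 7 − 5 = 2
  item 15: 7 − 2 = 5
Completed scored items (15 of 17): 6, 3, 4, 4, 5, 1, 1, 3, 6, 1, 5, 2, 5, 2, 6; sum = 54.
Person mean = 54 / 15 ≈ 3.6000
Prorated total = (54 / 15) × 17 = 61.20 (to 2 dp)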